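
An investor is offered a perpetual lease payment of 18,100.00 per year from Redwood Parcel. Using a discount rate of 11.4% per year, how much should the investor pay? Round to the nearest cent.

Level perpetuity: PV = C / r = 18,100.00 / 0.114 = 158,771.93

158771.93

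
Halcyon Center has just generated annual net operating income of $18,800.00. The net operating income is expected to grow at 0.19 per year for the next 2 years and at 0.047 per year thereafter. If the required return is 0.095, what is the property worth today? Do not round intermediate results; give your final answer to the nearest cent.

$526950.84

D_1 = 22372.00000
D_2 = 26622.68000
Terminal value at year 2: TV = D_2×(1+g_2)/(r−g_2) = 27873.94596/0.048 = 580707.20750
P_0 = D_1/(1+r)^1 + D_2/(1+r)^2 + TV/(1+r)^2
    = 20431.05023 + 22203.60710 + 484316.17981 = 526950.83714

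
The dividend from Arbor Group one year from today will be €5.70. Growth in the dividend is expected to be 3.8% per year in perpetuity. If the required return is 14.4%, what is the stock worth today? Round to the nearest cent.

Growing perpetuity: P = D₁ / (r − g) = €5.7000 / (0.144 − 0.038) = €53.77

€53.77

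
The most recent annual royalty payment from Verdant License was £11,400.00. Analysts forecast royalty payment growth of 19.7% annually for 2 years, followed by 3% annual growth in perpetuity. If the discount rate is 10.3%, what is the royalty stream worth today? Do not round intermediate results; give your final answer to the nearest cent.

D_1 = 13645.80000
D_2 = 16334.02260
Terminal value at year 2: TV = D_2×(1+g_2)/(r−g_2) = 16824.04328/0.073 = 230466.34627
P_0 = D_1/(1+r)^1 + D_2/(1+r)^2 + TV/(1+r)^2
    = 12371.53218 + 13425.86040 + 189433.37282 = 215230.76541

£215230.77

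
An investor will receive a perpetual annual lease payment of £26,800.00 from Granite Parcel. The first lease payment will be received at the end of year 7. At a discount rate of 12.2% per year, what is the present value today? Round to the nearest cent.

Value at end of year 6: C / r = £26,800.00 / 0.122 = £219,672.1311
Discount to today: PV = £219,672.1311 / (1 + 0.122)^6 = £219,672.1311 / 1.995065 = £110,107.73

£110107.73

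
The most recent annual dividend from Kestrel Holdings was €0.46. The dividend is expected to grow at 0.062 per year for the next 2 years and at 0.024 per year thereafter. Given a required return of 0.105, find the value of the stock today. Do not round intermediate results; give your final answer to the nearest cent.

€6.24

D_1 = 0.48852
D_2 = 0.51881
Terminal value at year 2: TV = D_2×(1+g_2)/(r−g_2) = 0.53126/0.081 = 6.55876
P_0 = D_1/(1+r)^1 + D_2/(1+r)^2 + TV/(1+r)^2
    = 0.44210 + 0.42490 + 5.37152 = 6.23852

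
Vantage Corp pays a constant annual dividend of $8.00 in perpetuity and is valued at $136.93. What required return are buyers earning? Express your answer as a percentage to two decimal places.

P = C/r ⇒ r = C/P = $8.00/$136.93 = 0.058424

5.84%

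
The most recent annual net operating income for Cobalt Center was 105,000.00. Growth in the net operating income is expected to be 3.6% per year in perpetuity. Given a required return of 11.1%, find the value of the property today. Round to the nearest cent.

1450400.00

D₁ = D₀ × (1 + g) = 105,000.00 × 1.036 = 108,780.0000
Growing perpetuity: P = D₁ / (r − g) = 108,780.0000 / (0.111 − 0.036) = 1,450,400.00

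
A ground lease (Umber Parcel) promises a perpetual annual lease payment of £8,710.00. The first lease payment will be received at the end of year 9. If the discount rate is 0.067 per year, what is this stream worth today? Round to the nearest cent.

Value at end of year 8: C / r = £8,710.00 / 0.067 = £130,000.0000
Discount to today: PV = £130,000.0000 / (1 + 0.067)^8 = £130,000.0000 / 1.680023 = £77,379.87

£77379.87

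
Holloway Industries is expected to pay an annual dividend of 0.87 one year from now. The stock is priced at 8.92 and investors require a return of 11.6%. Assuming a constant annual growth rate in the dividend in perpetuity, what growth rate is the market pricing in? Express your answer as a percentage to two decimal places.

1.85%

P = D₁/(r−g) ⇒ g = r − D₁/P = 0.116 − 0.87/8.92 = 0.018466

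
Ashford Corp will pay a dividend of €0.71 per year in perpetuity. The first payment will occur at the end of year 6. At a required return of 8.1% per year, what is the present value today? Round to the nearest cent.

Value at end of year 5: C / r = €0.71 / 0.081 = €8.7654
Discount to today: PV = €8.7654 / (1 + 0.081)^5 = €8.7654 / 1.476143 = €5.94

€5.94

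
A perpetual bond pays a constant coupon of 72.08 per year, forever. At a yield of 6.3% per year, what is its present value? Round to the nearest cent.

1144.13

Level perpetuity: PV = C / r = 72.08 / 0.063 = 1,144.13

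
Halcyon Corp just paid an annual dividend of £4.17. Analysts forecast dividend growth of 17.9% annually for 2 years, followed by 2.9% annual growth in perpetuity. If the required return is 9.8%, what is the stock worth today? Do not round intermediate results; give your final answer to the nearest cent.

D_1 = 4.91643
D_2 = 5.79647
Terminal value at year 2: TV = D_2×(1+g_2)/(r−g_2) = 5.96457/0.069 = 86.44302
P_0 = D_1/(1+r)^1 + D_2/(1+r)^2 + TV/(1+r)^2
    = 4.47762 + 4.80794 + 71.70101 = 80.98657

£80.99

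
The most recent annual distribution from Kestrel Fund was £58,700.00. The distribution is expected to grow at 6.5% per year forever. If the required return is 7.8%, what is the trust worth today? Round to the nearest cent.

£4808884.62

D₁ = D₀ × (1 + g) = £58,700.00 × 1.065 = £62,515.5000
Growing perpetuity: P = D₁ / (r − g) = £62,515.5000 / (0.078 − 0.065) = £4,808,884.62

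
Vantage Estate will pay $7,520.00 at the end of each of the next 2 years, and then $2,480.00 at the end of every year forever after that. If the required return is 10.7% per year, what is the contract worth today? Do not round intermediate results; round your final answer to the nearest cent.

$31843.19

PV of 2-year annuity: $7,520.00 × [1 − (1+0.107)^−2] / 0.107 = 12929.66088
Perpetuity value at year 2: $2,480.00 / 0.107 = 23177.57009
PV of perpetuity: 23177.57009 / (1+0.107)^2 = 18913.53299
Total PV = 12929.66088 + 18913.53299 = 31843.19388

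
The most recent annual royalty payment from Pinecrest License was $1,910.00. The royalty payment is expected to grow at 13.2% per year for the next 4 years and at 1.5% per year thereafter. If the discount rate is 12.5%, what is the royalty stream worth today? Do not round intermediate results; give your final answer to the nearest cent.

D_1 = 2162.12000
D_2 = 2447.51984
D_3 = 2770.59246
D_4 = 3136.31066
Terminal value at year 4: TV = D_4×(1+g_2)/(r−g_2) = 3183.35532/0.11 = 28939.59385
P_0 = D_1/(1+r)^1 + D_2/(1+r)^2 + D_3/(1+r)^3 + D_4/(1+r)^4 + TV/(1+r)^4
    = 1921.88444 + 1933.84284 + 1945.87564 + 1957.98331 + 18066.84597 = 25826.43219

$25826.43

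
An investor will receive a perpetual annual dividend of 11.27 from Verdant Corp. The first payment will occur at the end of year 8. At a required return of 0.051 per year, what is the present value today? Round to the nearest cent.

Value at end of year 7: C / r = 11.27 / 0.051 = 220.9804
Discount to today: PV = 220.9804 / (1 + 0.051)^7 = 220.9804 / 1.416508 = 156.00

156.00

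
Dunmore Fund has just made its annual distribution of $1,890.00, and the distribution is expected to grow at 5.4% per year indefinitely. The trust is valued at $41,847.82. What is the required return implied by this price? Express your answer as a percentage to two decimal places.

D₁ = $1,890.00 × 1.054 = $1,992.0600
P = D₁/(r − g) ⇒ r = D₁/P + g = $1,992.0600/$41,847.82 + 0.054 = 0.047602 + 0.054 = 0.101602

10.16%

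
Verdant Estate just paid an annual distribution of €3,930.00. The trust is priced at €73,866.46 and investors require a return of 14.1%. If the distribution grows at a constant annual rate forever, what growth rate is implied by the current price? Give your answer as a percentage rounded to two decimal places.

P = D₀(1+g)/(r−g) ⇒ P(r−g) = D₀(1+g) ⇒ g(P+D₀) = P·r − D₀
g = (P·r − D₀)/(P + D₀) = (€73,866.46×0.141 − €3,930.00) / (€73,866.46 + €3,930.00) = 0.083361

8.34%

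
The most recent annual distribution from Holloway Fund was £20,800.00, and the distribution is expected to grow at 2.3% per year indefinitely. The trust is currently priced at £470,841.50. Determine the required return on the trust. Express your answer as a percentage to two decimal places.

6.82%

D₁ = £20,800.00 × 1.023 = £21,278.4000
P = D₁/(r − g) ⇒ r = D₁/P + g = £21,278.4000/£470,841.50 + 0.023 = 0.045192 + 0.023 = 0.068192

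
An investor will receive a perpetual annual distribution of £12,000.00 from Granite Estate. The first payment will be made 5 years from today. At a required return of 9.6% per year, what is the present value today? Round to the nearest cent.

£86629.90

Value at end of year 4: C / r = £12,000.00 / 0.096 = £125,000.0000
Discount to today: PV = £125,000.0000 / (1 + 0.096)^4 = £125,000.0000 / 1.442920 = £86,629.90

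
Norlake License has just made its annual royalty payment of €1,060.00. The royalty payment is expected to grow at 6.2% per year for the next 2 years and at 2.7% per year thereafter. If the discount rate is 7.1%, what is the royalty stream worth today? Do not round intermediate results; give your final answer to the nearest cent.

D_1 = 1125.72000
D_2 = 1195.51464
Terminal value at year 2: TV = D_2×(1+g_2)/(r−g_2) = 1227.79354/0.044 = 27904.39853
P_0 = D_1/(1+r)^1 + D_2/(1+r)^2 + TV/(1+r)^2
    = 1051.09244 + 1042.25973 + 24327.28955 = 26420.64171

€26420.64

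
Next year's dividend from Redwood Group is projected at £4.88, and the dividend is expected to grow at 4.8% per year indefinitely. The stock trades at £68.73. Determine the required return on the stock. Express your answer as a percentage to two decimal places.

11.90%

P = D₁/(r − g) ⇒ r = D₁/P + g = £4.8800/£68.73 + 0.048 = 0.071002 + 0.048 = 0.119002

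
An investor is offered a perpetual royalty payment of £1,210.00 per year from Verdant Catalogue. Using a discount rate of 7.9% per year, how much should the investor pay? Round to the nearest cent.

Level perpetuity: PV = C / r = £1,210.00 / 0.079 = £15,316.46

£15316.46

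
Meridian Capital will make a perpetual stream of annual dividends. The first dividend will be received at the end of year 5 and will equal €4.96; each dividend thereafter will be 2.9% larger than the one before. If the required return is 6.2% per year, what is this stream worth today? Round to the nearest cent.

€118.16

Value at end of year 4: C₁ / (r − g) = €4.96 / (0.062 − 0.029) = €150.3030
Discount to today: PV = €150.3030 / (1 + 0.062)^4 = €150.3030 / 1.272032 = €118.16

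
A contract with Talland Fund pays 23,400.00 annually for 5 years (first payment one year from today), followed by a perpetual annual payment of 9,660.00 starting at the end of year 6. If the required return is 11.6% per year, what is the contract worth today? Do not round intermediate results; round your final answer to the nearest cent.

PV of 5-year annuity: 23,400.00 × [1 − (1+0.116)^−5] / 0.116 = 85194.36635
Perpetuity value at year 5: 9,660.00 / 0.116 = 83275.86207
PV of perpetuity: 83275.86207 / (1+0.116)^5 = 48105.88006
Total PV = 85194.36635 + 48105.88006 = 133300.24641

133300.25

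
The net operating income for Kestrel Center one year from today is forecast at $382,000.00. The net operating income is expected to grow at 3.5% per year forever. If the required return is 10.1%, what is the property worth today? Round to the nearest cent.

Growing perpetuity: P = D₁ / (r − g) = $382,000.0000 / (0.101 − 0.035) = $5,787,878.79

$5787878.79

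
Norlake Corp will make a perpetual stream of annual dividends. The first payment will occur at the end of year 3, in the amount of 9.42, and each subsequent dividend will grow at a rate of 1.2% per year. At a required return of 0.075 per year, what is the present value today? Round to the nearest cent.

129.39

Value at end of year 2: C₁ / (r − g) = 9.42 / (0.075 − 0.012) = 149.5238
Discount to today: PV = 149.5238 / (1 + 0.075)^2 = 149.5238 / 1.155625 = 129.39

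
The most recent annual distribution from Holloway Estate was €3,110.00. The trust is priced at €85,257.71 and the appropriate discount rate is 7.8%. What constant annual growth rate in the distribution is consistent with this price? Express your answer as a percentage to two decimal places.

P = D₀(1+g)/(r−g) ⇒ P(r−g) = D₀(1+g) ⇒ g(P+D₀) = P·r − D₀
g = (P·r − D₀)/(P + D₀) = (€85,257.71×0.078 − €3,110.00) / (€85,257.71 + €3,110.00) = 0.040061

4.01%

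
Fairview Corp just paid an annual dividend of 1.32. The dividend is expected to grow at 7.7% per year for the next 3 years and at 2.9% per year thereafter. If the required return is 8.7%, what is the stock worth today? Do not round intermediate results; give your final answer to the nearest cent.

26.67

D_1 = 1.42164
D_2 = 1.53111
D_3 = 1.64900
Terminal value at year 3: TV = D_3×(1+g_2)/(r−g_2) = 1.69682/0.058 = 29.25556
P_0 = D_1/(1+r)^1 + D_2/(1+r)^2 + D_3/(1+r)^3 + TV/(1+r)^3
    = 1.30786 + 1.29582 + 1.28390 + 22.77822 = 26.66581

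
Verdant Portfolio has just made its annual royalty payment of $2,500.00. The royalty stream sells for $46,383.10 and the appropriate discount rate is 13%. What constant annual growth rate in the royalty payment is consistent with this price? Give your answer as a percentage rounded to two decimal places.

P = D₀(1+g)/(r−g) ⇒ P(r−g) = D₀(1+g) ⇒ g(P+D₀) = P·r − D₀
g = (P·r − D₀)/(P + D₀) = ($46,383.10×0.13 − $2,500.00) / ($46,383.10 + $2,500.00) = 0.072209

7.22%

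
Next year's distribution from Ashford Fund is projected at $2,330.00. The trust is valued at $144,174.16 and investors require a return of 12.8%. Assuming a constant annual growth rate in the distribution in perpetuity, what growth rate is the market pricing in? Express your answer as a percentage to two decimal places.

P = D₁/(r−g) ⇒ g = r − D₁/P = 0.128 − $2,330.00/$144,174.16 = 0.111839

11.18%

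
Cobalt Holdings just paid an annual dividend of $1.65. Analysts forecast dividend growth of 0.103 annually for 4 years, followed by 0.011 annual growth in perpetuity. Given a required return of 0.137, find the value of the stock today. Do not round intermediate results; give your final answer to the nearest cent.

$17.85

D_1 = 1.81995
D_2 = 2.00740
D_3 = 2.21417
D_4 = 2.44223
Terminal value at year 4: TV = D_4×(1+g_2)/(r−g_2) = 2.46909/0.126 = 19.59596
P_0 = D_1/(1+r)^1 + D_2/(1+r)^2 + D_3/(1+r)^3 + D_4/(1+r)^4 + TV/(1+r)^4
    = 1.60066 + 1.55279 + 1.50636 + 1.46132 + 11.72532 = 17.84645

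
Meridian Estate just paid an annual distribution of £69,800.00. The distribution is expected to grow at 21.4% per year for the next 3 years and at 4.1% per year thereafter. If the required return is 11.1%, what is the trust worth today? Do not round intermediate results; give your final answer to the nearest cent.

D_1 = 84737.20000
D_2 = 102870.96080
D_3 = 124885.34641
Terminal value at year 3: TV = D_3×(1+g_2)/(r−g_2) = 130005.64561/0.07 = 1857223.50877
P_0 = D_1/(1+r)^1 + D_2/(1+r)^2 + D_3/(1+r)^3 + TV/(1+r)^3
    = 76271.10711 + 83342.14584 + 91068.73542 + 1354322.19392 = 1605004.18230

£1605004.18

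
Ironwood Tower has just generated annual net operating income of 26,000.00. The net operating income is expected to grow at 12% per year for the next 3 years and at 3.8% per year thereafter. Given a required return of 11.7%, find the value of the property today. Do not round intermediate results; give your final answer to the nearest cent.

D_1 = 29120.00000
D_2 = 32614.40000
D_3 = 36528.12800
Terminal value at year 3: TV = D_3×(1+g_2)/(r−g_2) = 37916.19686/0.079 = 479951.85904
P_0 = D_1/(1+r)^1 + D_2/(1+r)^2 + D_3/(1+r)^3 + TV/(1+r)^3
    = 26069.82990 + 26139.84735 + 26210.05285 + 344380.18806 = 422799.91816

422799.92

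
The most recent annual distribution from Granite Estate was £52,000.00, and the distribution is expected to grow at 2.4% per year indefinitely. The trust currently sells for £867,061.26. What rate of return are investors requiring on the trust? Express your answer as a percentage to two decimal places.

D₁ = £52,000.00 × 1.024 = £53,248.0000
P = D₁/(r − g) ⇒ r = D₁/P + g = £53,248.0000/£867,061.26 + 0.024 = 0.061412 + 0.024 = 0.085412

8.54%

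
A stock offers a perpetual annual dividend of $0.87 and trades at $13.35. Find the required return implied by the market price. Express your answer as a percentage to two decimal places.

P = C/r ⇒ r = C/P = $0.87/$13.35 = 0.065169

6.52%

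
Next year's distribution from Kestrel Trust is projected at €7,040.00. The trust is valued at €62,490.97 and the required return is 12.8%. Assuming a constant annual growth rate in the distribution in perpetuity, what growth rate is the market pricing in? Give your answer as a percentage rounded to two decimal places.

P = D₁/(r−g) ⇒ g = r − D₁/P = 0.128 − €7,040.00/€62,490.97 = 0.015344

1.53%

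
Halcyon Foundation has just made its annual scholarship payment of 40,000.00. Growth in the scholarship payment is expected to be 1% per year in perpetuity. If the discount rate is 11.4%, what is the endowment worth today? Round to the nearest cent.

388461.54

D₁ = D₀ × (1 + g) = 40,000.00 × 1.01 = 40,400.0000
Growing perpetuity: P = D₁ / (r − g) = 40,400.0000 / (0.114 − 0.01) = 388,461.54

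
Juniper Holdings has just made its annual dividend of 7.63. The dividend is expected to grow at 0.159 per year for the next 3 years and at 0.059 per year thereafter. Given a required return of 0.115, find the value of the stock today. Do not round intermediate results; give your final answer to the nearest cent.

186.80

D_1 = 8.84317
D_2 = 10.24923
D_3 = 11.87886
Terminal value at year 3: TV = D_3×(1+g_2)/(r−g_2) = 12.57972/0.056 = 224.63777
P_0 = D_1/(1+r)^1 + D_2/(1+r)^2 + D_3/(1+r)^3 + TV/(1+r)^3
    = 7.93109 + 8.24407 + 8.56940 + 162.05341 = 186.79797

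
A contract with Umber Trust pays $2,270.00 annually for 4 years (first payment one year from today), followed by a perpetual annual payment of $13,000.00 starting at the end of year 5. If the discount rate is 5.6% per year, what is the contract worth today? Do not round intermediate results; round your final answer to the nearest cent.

$194619.17

PV of 4-year annuity: $2,270.00 × [1 − (1+0.056)^−4] / 0.056 = 7938.37466
Perpetuity value at year 4: $13,000.00 / 0.056 = 232142.85714
PV of perpetuity: 232142.85714 / (1+0.056)^4 = 186680.79964
Total PV = 7938.37466 + 186680.79964 = 194619.17430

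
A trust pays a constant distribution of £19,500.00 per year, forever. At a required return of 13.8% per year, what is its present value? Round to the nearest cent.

Level perpetuity: PV = C / r = £19,500.00 / 0.138 = £141,304.35

£141304.35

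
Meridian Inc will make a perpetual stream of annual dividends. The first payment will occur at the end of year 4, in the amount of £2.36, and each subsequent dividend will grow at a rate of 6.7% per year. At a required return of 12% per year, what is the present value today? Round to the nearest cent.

Value at end of year 3: C₁ / (r − g) = £2.36 / (0.12 − 0.067) = £44.5283
Discount to today: PV = £44.5283 / (1 + 0.12)^3 = £44.5283 / 1.404928 = £31.69

£31.69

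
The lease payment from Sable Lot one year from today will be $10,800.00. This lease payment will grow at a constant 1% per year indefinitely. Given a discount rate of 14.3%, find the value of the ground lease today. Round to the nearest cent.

Growing perpetuity: P = D₁ / (r − g) = $10,800.0000 / (0.143 − 0.01) = $81,203.01

$81203.01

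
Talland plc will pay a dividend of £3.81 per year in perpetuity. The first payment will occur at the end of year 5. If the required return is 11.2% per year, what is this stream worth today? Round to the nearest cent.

Value at end of year 4: C / r = £3.81 / 0.112 = £34.0179
Discount to today: PV = £34.0179 / (1 + 0.112)^4 = £34.0179 / 1.529041 = £22.25

£22.25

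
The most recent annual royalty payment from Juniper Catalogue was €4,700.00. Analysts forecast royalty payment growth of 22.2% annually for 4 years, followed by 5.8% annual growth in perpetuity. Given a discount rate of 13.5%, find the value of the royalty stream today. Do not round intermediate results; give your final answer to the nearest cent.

€109464.45

D_1 = 5743.40000
D_2 = 7018.43480
D_3 = 8576.52733
D_4 = 10480.51639
Terminal value at year 4: TV = D_4×(1+g_2)/(r−g_2) = 11088.38634/0.077 = 144005.01744
P_0 = D_1/(1+r)^1 + D_2/(1+r)^2 + D_3/(1+r)^3 + D_4/(1+r)^4 + TV/(1+r)^4
    = 5060.26432 + 5448.14361 + 5865.75462 + 6315.37634 + 86774.91121 = 109464.45009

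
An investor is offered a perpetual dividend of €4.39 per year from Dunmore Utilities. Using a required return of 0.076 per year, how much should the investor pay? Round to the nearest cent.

€57.76

Level perpetuity: PV = C / r = €4.39 / 0.076 = €57.76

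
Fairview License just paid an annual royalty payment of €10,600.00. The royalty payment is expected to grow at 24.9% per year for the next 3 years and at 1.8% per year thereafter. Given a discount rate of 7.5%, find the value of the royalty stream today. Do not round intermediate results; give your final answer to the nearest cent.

€340170.97

D_1 = 13239.40000
D_2 = 16536.01060
D_3 = 20653.47724
Terminal value at year 3: TV = D_3×(1+g_2)/(r−g_2) = 21025.23983/0.057 = 368863.85666
P_0 = D_1/(1+r)^1 + D_2/(1+r)^2 + D_3/(1+r)^3 + TV/(1+r)^3
    = 12315.72093 + 14309.14925 + 16625.23480 + 296920.86013 = 340170.96511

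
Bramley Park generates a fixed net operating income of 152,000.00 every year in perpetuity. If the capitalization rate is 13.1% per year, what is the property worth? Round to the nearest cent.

1160305.34

Level perpetuity: PV = C / r = 152,000.00 / 0.131 = 1,160,305.34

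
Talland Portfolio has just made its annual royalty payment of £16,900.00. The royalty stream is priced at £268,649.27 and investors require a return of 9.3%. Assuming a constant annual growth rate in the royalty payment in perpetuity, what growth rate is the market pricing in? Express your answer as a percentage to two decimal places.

P = D₀(1+g)/(r−g) ⇒ P(r−g) = D₀(1+g) ⇒ g(P+D₀) = P·r − D₀
g = (P·r − D₀)/(P + D₀) = (£268,649.27×0.093 − £16,900.00) / (£268,649.27 + £16,900.00) = 0.028312

2.83%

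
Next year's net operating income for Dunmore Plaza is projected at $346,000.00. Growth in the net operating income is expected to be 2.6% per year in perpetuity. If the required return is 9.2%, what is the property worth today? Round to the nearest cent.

$5242424.24

Growing perpetuity: P = D₁ / (r − g) = $346,000.0000 / (0.092 − 0.026) = $5,242,424.24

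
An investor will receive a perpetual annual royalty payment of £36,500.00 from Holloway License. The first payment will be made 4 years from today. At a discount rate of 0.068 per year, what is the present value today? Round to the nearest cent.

£440626.07

Value at end of year 3: C / r = £36,500.00 / 0.068 = £536,764.7059
Discount to today: PV = £536,764.7059 / (1 + 0.068)^3 = £536,764.7059 / 1.218186 = £440,626.07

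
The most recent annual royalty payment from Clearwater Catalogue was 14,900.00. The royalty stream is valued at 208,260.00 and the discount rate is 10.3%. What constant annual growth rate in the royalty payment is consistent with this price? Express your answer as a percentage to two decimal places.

P = D₀(1+g)/(r−g) ⇒ P(r−g) = D₀(1+g) ⇒ g(P+D₀) = P·r − D₀
g = (P·r − D₀)/(P + D₀) = (208,260.00×0.103 − 14,900.00) / (208,260.00 + 14,900.00) = 0.029355

2.94%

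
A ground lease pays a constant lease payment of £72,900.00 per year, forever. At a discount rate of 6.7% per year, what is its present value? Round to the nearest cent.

Level perpetuity: PV = C / r = £72,900.00 / 0.067 = £1,088,059.70

£1088059.70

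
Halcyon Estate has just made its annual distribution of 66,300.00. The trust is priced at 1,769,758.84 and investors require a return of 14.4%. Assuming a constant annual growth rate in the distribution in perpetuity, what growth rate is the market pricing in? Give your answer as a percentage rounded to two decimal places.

P = D₀(1+g)/(r−g) ⇒ P(r−g) = D₀(1+g) ⇒ g(P+D₀) = P·r − D₀
g = (P·r − D₀)/(P + D₀) = (1,769,758.84×0.144 − 66,300.00) / (1,769,758.84 + 66,300.00) = 0.102690

10.27%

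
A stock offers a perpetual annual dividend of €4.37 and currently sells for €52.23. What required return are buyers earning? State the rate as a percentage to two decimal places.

8.37%

P = C/r ⇒ r = C/P = €4.37/€52.23 = 0.083668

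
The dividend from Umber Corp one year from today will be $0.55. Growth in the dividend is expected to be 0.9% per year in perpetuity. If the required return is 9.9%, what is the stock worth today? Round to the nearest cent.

Growing perpetuity: P = D₁ / (r − g) = $0.5500 / (0.099 − 0.009) = $6.11

$6.11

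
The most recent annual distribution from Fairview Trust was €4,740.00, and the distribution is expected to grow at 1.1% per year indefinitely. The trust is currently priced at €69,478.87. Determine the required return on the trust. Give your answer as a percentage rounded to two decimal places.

D₁ = €4,740.00 × 1.011 = €4,792.1400
P = D₁/(r − g) ⇒ r = D₁/P + g = €4,792.1400/€69,478.87 + 0.011 = 0.068973 + 0.011 = 0.079973

8.00%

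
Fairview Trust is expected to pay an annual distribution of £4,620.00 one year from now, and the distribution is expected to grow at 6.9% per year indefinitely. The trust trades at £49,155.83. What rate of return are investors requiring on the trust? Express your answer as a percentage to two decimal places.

16.30%

P = D₁/(r − g) ⇒ r = D₁/P + g = £4,620.0000/£49,155.83 + 0.069 = 0.093987 + 0.069 = 0.162987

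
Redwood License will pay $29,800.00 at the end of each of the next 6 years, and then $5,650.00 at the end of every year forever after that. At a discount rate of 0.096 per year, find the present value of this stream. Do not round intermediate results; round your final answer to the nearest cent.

$165278.18

PV of 6-year annuity: $29,800.00 × [1 − (1+0.096)^−6] / 0.096 = 131322.39047
Perpetuity value at year 6: $5,650.00 / 0.096 = 58854.16667
PV of perpetuity: 58854.16667 / (1+0.096)^6 = 33955.79398
Total PV = 131322.39047 + 33955.79398 = 165278.18444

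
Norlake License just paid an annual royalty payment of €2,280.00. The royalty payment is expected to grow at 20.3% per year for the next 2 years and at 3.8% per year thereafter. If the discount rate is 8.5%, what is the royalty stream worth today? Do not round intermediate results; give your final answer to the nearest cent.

€67233.06

D_1 = 2742.84000
D_2 = 3299.63652
Terminal value at year 2: TV = D_2×(1+g_2)/(r−g_2) = 3425.02271/0.047 = 72872.82357
P_0 = D_1/(1+r)^1 + D_2/(1+r)^2 + TV/(1+r)^2
    = 2527.96313 + 2802.89369 + 61902.20524 = 67233.06206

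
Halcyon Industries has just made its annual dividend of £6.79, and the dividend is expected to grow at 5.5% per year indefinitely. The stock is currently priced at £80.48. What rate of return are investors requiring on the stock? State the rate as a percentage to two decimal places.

14.40%

D₁ = £6.79 × 1.055 = £7.1635
P = D₁/(r − g) ⇒ r = D₁/P + g = £7.1635/£80.48 + 0.055 = 0.089009 + 0.055 = 0.144009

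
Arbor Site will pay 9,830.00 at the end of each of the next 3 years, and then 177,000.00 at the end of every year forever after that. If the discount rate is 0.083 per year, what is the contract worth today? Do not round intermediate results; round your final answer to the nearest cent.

1704038.27

PV of 3-year annuity: 9,830.00 × [1 − (1+0.083)^−3] / 0.083 = 25196.35615
Perpetuity value at year 3: 177,000.00 / 0.083 = 2132530.12048
PV of perpetuity: 2132530.12048 / (1+0.083)^3 = 1678841.91721
Total PV = 25196.35615 + 1678841.91721 = 1704038.27336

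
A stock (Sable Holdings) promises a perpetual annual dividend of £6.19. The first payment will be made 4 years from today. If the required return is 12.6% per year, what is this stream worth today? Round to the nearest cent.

Value at end of year 3: C / r = £6.19 / 0.126 = £49.1270
Discount to today: PV = £49.1270 / (1 + 0.126)^3 = £49.1270 / 1.427628 = £34.41

£34.41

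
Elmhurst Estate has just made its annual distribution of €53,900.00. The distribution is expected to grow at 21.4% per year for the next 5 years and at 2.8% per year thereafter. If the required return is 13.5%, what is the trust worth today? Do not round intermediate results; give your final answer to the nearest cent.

€1056234.26

D_1 = 65434.60000
D_2 = 79437.60440
D_3 = 96437.25174
D_4 = 117074.82361
D_5 = 142128.83587
Terminal value at year 5: TV = D_5×(1+g_2)/(r−g_2) = 146108.44327/0.107 = 1365499.46983
P_0 = D_1/(1+r)^1 + D_2/(1+r)^2 + D_3/(1+r)^3 + D_4/(1+r)^4 + D_5/(1+r)^5 + TV/(1+r)^5
    = 57651.62996 + 61664.38658 + 65956.44520 + 70547.24624 + 75457.58320 + 724956.96755 = 1056234.25872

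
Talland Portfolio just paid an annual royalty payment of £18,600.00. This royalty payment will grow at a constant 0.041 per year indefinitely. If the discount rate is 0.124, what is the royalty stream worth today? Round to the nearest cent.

£233284.34

D₁ = D₀ × (1 + g) = £18,600.00 × 1.041 = £19,362.6000
Growing perpetuity: P = D₁ / (r − g) = £19,362.6000 / (0.124 − 0.041) = £233,284.34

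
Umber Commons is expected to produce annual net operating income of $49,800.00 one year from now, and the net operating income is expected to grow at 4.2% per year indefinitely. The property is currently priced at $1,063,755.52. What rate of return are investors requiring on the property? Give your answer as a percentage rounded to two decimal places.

P = D₁/(r − g) ⇒ r = D₁/P + g = $49,800.0000/$1,063,755.52 + 0.042 = 0.046815 + 0.042 = 0.088815

8.88%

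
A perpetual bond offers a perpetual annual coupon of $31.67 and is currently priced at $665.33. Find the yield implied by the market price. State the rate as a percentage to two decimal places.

4.76%

P = C/r ⇒ r = C/P = $31.67/$665.33 = 0.047600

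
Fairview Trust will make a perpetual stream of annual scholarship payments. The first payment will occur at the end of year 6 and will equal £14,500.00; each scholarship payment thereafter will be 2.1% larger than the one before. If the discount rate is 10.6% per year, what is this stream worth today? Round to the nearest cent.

£103079.77

Value at end of year 5: C₁ / (r − g) = £14,500.00 / (0.106 − 0.021) = £170,588.2353
Discount to today: PV = £170,588.2353 / (1 + 0.106)^5 = £170,588.2353 / 1.654915 = £103,079.77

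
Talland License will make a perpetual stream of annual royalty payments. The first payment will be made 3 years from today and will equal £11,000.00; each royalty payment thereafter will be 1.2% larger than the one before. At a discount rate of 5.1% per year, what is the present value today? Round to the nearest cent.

Value at end of year 2: C₁ / (r − g) = £11,000.00 / (0.051 − 0.012) = £282,051.2821
Discount to today: PV = £282,051.2821 / (1 + 0.051)^2 = £282,051.2821 / 1.104601 = £255,342.23

£255342.23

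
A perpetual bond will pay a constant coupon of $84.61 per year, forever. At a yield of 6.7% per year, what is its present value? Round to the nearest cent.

Level perpetuity: PV = C / r = $84.61 / 0.067 = $1,262.84

$1262.84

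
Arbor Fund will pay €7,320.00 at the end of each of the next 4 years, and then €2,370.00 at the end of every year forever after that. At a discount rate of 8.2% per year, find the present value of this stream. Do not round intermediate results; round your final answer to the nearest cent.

PV of 4-year annuity: €7,320.00 × [1 − (1+0.082)^−4] / 0.082 = 24137.22679
Perpetuity value at year 4: €2,370.00 / 0.082 = 28902.43902
PV of perpetuity: 28902.43902 / (1+0.082)^4 = 21087.51723
Total PV = 24137.22679 + 21087.51723 = 45224.74403

€45224.74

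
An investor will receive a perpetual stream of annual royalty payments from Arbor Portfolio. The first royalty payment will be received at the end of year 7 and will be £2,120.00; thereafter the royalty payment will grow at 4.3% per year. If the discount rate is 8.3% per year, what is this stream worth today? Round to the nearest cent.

Value at end of year 6: C₁ / (r − g) = £2,120.00 / (0.083 − 0.043) = £53,000.0000
Discount to today: PV = £53,000.0000 / (1 + 0.083)^6 = £53,000.0000 / 1.613507 = £32,847.71

£32847.71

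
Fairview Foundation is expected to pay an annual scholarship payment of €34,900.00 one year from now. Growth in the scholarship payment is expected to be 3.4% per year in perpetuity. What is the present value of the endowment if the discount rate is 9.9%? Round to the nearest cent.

Growing perpetuity: P = D₁ / (r − g) = €34,900.0000 / (0.099 − 0.034) = €536,923.08

€536923.08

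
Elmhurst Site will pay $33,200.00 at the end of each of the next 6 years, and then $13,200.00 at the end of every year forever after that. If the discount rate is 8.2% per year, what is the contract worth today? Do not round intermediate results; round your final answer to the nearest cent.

$252874.90

PV of 6-year annuity: $33,200.00 × [1 − (1+0.082)^−6] / 0.082 = 152552.82523
Perpetuity value at year 6: $13,200.00 / 0.082 = 160975.60976
PV of perpetuity: 160975.60976 / (1+0.082)^6 = 100322.07683
Total PV = 152552.82523 + 100322.07683 = 252874.90206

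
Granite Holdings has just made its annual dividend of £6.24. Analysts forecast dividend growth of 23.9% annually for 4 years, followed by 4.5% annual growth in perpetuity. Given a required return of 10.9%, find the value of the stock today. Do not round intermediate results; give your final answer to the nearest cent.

D_1 = 7.73136
D_2 = 9.57916
D_3 = 11.86857
D_4 = 14.70516
Terminal value at year 4: TV = D_4×(1+g_2)/(r−g_2) = 15.36689/0.064 = 240.10772
P_0 = D_1/(1+r)^1 + D_2/(1+r)^2 + D_3/(1+r)^3 + D_4/(1+r)^4 + TV/(1+r)^4
    = 6.97147 + 7.78868 + 8.70170 + 9.72173 + 158.73765 = 191.92123

£191.92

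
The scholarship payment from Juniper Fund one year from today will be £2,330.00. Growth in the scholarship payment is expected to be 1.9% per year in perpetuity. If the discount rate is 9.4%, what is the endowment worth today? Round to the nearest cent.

Growing perpetuity: P = D₁ / (r − g) = £2,330.0000 / (0.094 − 0.019) = £31,066.67

£31066.67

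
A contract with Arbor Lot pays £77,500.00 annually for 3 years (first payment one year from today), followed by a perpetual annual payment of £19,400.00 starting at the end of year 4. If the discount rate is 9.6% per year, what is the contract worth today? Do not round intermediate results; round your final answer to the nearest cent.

PV of 3-year annuity: £77,500.00 × [1 − (1+0.096)^−3] / 0.096 = 194096.38136
Perpetuity value at year 3: £19,400.00 / 0.096 = 202083.33333
PV of perpetuity: 202083.33333 / (1+0.096)^3 = 153496.62626
Total PV = 194096.38136 + 153496.62626 = 347593.00762

£347593.01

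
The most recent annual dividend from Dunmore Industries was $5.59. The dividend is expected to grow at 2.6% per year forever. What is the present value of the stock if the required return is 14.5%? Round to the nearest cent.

D₁ = D₀ × (1 + g) = $5.59 × 1.026 = $5.7353
Growing perpetuity: P = D₁ / (r − g) = $5.7353 / (0.145 − 0.026) = $48.20

$48.20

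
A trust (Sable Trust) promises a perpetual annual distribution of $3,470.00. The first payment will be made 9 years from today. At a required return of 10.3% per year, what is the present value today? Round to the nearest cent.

$15377.59

Value at end of year 8: C / r = $3,470.00 / 0.103 = $33,689.3204
Discount to today: PV = $33,689.3204 / (1 + 0.103)^8 = $33,689.3204 / 2.190807 = $15,377.59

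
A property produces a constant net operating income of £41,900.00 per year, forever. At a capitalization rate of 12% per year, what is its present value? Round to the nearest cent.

£349166.67

Level perpetuity: PV = C / r = £41,900.00 / 0.12 = £349,166.67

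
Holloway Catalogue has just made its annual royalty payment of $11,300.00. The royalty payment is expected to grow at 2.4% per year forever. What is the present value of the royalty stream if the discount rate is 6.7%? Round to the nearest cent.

$269097.67

D₁ = D₀ × (1 + g) = $11,300.00 × 1.024 = $11,571.2000
Growing perpetuity: P = D₁ / (r − g) = $11,571.2000 / (0.067 − 0.024) = $269,097.67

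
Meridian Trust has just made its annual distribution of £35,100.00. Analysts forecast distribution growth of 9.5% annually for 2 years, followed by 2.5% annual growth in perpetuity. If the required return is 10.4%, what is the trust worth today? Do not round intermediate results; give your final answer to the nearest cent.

D_1 = 38434.50000
D_2 = 42085.77750
Terminal value at year 2: TV = D_2×(1+g_2)/(r−g_2) = 43137.92194/0.079 = 546049.64478
P_0 = D_1/(1+r)^1 + D_2/(1+r)^2 + TV/(1+r)^2
    = 34813.85870 + 34530.05006 + 448016.47236 = 517360.38112

£517360.38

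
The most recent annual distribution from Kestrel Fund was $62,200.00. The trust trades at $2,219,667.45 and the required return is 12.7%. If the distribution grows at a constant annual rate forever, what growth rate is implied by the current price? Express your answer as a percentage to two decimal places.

P = D₀(1+g)/(r−g) ⇒ P(r−g) = D₀(1+g) ⇒ g(P+D₀) = P·r − D₀
g = (P·r − D₀)/(P + D₀) = ($2,219,667.45×0.127 − $62,200.00) / ($2,219,667.45 + $62,200.00) = 0.096280

9.63%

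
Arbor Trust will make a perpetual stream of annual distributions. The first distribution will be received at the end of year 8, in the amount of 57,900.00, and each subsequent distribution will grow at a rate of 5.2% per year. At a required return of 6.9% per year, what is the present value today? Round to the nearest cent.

Value at end of year 7: C₁ / (r − g) = 57,900.00 / (0.069 − 0.052) = 3,405,882.3529
Discount to today: PV = 3,405,882.3529 / (1 + 0.069)^7 = 3,405,882.3529 / 1.595306 = 2,134,940.16

2134940.16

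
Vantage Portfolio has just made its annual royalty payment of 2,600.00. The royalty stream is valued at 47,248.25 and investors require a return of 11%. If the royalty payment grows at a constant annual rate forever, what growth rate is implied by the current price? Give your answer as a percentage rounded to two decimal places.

5.21%

P = D₀(1+g)/(r−g) ⇒ P(r−g) = D₀(1+g) ⇒ g(P+D₀) = P·r − D₀
g = (P·r − D₀)/(P + D₀) = (47,248.25×0.11 − 2,600.00) / (47,248.25 + 2,600.00) = 0.052104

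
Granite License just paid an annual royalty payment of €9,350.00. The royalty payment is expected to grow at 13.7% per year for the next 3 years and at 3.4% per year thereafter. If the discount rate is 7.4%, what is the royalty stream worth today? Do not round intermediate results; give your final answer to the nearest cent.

D_1 = 10630.95000
D_2 = 12087.39015
D_3 = 13743.36260
Terminal value at year 3: TV = D_3×(1+g_2)/(r−g_2) = 14210.63693/0.04 = 355265.92322
P_0 = D_1/(1+r)^1 + D_2/(1+r)^2 + D_3/(1+r)^3 + TV/(1+r)^3
    = 9898.46369 + 10479.09983 + 11093.79563 + 286774.61691 = 318245.97604

€318245.98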